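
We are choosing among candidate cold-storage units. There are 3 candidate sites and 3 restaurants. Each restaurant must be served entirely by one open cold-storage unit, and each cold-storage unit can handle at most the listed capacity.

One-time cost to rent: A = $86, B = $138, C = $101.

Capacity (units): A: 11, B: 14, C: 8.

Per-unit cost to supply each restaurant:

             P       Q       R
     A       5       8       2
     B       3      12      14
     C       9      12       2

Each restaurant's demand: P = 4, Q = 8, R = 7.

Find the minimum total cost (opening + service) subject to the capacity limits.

Minimum total cost: 317

Open {A, C}: P→A 5·4=20, Q→C 12·8=96, R→A 2·7=14.
Loads: A carries 11/11, C carries 8/8. Service 130; fixed 187; total 317.
Next best feasible plan costs 346.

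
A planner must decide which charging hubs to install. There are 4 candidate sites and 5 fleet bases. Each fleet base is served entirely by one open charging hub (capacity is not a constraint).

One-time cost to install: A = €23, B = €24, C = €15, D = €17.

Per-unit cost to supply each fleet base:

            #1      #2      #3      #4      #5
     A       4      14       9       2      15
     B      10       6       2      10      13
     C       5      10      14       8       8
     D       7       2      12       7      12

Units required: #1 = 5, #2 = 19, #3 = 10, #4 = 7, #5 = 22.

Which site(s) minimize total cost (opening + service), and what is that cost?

For any fixed open set, each fleet base goes to its cheapest open site; total = fixed + service.
{A, B, C, D}: #1→A 4·5=20, #2→D 2·19=38, #3→B 2·10=20, #4→A 2·7=14, #5→C 8·22=176. Service 268; fixed 79; total 347.
{B, C, D}: #1→C 5·5=25, #2→D 2·19=38, #3→B 2·10=20, #4→D 7·7=49, #5→C 8·22=176. Service 308; fixed 56; total 364.
{A, C, D}: service 338 + fixed 55 = 393
{C}: #1→C 5·5=25, #2→C 10·19=190, #3→C 14·10=140, #4→C 8·7=56, #5→C 8·22=176. Service 587; fixed 15; total 602.
No other subset beats 347.

Open A, B, C and D; minimum total cost 347.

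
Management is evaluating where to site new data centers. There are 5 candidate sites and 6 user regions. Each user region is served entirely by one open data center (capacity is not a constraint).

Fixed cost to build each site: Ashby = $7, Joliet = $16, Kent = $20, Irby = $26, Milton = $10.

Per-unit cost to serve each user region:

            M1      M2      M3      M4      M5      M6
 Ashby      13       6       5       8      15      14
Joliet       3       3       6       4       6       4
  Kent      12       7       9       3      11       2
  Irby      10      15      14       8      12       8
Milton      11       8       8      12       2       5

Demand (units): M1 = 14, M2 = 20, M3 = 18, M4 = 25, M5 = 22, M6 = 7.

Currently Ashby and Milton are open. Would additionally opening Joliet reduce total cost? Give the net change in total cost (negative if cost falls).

Yes — net change −263 (cost falls by 263).

Current service cost with {Ashby, Milton}: 643.
Adding Joliet: each user region re-picks its cheapest; new service cost 364, saving 279.
Extra fixed cost: 16. Net change = 16 − 279 = -263.
(Totals: 660 → 397.)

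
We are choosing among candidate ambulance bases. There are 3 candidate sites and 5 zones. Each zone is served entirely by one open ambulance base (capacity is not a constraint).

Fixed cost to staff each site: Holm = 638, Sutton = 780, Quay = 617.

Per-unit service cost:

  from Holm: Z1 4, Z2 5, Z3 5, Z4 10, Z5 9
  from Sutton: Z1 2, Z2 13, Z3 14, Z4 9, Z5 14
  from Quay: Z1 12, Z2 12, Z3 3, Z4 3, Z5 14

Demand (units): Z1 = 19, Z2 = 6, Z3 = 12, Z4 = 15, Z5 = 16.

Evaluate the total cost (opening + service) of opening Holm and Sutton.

Each zone is assigned to its cheapest site among the open ones.
{Holm, Sutton}: Z1→Sutton 2·19=38, Z2→Holm 5·6=30, Z3→Holm 5·12=60, Z4→Sutton 9·15=135, Z5→Holm 9·16=144. Service 407; fixed 1418; total 1825.

Total cost: 1825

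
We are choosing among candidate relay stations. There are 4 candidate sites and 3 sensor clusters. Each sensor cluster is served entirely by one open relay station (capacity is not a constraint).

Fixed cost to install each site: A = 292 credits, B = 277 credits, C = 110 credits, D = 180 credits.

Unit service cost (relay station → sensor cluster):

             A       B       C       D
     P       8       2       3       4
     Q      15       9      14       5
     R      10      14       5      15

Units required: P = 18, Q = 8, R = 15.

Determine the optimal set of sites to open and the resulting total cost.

For any fixed open set, each sensor cluster goes to its cheapest open site; total = fixed + service.
{C}: P→C 3·18=54, Q→C 14·8=112, R→C 5·15=75. Service 241; fixed 110; total 351.
{C, D}: P→C 3·18=54, Q→D 5·8=40, R→C 5·15=75. Service 169; fixed 290; total 459.
{D}: service 337 + fixed 180 = 517
{A, B, C, D}: service 151 + fixed 859 = 1010
(All 15 nonempty subsets were checked; C only is lowest.)

Open C only; minimum total cost 351.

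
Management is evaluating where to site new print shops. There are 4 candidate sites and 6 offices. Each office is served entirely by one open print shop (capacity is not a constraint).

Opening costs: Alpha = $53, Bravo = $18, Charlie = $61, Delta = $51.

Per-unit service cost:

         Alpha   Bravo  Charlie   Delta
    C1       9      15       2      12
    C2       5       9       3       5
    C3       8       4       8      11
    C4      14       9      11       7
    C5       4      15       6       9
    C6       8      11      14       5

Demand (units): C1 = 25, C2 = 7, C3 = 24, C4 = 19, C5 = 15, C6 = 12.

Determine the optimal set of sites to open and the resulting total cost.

For any fixed open set, each office goes to its cheapest open site; total = fixed + service.
{Bravo, Charlie, Delta}: C1→Charlie 2·25=50, C2→Charlie 3·7=21, C3→Bravo 4·24=96, C4→Delta 7·19=133, C5→Charlie 6·15=90, C6→Delta 5·12=60. Service 450; fixed 130; total 580.
{Alpha, Bravo, Charlie, Delta}: service 420 + fixed 183 = 603
{Alpha, Bravo, Charlie}: service 494 + fixed 132 = 626
{Bravo}: C1→Bravo 15·25=375, C2→Bravo 9·7=63, C3→Bravo 4·24=96, C4→Bravo 9·19=171, C5→Bravo 15·15=225, C6→Bravo 11·12=132. Service 1062; fixed 18; total 1080.
No other subset beats 580.

Open Bravo, Charlie and Delta; minimum total cost 580.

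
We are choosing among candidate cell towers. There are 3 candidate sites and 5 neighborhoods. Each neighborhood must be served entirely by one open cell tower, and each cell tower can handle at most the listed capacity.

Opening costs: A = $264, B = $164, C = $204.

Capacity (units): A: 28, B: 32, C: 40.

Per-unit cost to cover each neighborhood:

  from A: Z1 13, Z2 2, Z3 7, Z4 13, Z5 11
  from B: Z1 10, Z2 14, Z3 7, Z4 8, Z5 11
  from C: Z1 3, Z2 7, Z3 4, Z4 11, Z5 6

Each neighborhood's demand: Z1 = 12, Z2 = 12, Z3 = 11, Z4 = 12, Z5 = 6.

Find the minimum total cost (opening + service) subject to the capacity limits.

Minimum total cost: 694

Open {B, C}: Z1→C 3·12=36, Z2→C 7·12=84, Z3→C 4·11=44, Z4→B 8·12=96, Z5→B 11·6=66.
Loads: B carries 18/32, C carries 35/40. Service 326; fixed 368; total 694.
Next best feasible plan costs 697.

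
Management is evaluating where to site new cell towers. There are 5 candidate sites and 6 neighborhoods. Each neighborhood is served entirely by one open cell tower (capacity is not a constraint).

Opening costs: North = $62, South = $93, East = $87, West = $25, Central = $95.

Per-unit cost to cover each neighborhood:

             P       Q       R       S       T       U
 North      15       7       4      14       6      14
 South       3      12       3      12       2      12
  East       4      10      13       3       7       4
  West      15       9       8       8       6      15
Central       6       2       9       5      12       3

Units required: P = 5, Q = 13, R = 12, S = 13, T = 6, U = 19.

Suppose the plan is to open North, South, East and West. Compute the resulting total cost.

Total cost: 536

Each neighborhood is assigned to its cheapest site among the open ones.
{North, South, East, West}: P→South 3·5=15, Q→North 7·13=91, R→South 3·12=36, S→East 3·13=39, T→South 2·6=12, U→East 4·19=76. Service 269; fixed 267; total 536.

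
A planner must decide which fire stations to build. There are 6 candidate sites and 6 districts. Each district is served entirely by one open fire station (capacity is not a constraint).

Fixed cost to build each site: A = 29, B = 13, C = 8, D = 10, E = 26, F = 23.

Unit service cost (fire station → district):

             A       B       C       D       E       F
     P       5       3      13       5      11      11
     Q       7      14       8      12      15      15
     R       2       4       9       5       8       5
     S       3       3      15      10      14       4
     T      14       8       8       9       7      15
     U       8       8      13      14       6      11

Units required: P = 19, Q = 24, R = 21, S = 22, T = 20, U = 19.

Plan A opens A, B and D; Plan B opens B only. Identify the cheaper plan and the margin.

Plan A is cheaper by 171.

Plan A: {A, B, D}: P→B 3·19=57, Q→A 7·24=168, R→A 2·21=42, S→A 3·22=66, T→B 8·20=160, U→A 8·19=152. Service 645; fixed 52; total 697.
Plan B: {B}: P→B 3·19=57, Q→B 14·24=336, R→B 4·21=84, S→B 3·22=66, T→B 8·20=160, U→B 8·19=152. Service 855; fixed 13; total 868.
Difference: |697 − 868| = 171.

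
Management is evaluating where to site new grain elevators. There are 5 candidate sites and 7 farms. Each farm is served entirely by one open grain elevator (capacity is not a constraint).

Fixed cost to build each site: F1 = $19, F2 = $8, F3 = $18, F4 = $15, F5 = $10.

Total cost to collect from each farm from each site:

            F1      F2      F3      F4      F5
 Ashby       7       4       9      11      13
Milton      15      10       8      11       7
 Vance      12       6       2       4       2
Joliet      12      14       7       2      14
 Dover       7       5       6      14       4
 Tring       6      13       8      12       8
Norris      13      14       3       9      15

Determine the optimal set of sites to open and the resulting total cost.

Open F3 only; minimum total cost 61.

For any fixed open set, each farm goes to its cheapest open site; total = fixed + service.
{F3}: Ashby→F3 9, Milton→F3 8, Vance→F3 2, Joliet→F3 7, Dover→F3 6, Tring→F3 8, Norris→F3 3. Service 43; fixed 18; total 61.
{F2, F3}: service 37 + fixed 26 = 63
{F3, F5}: service 40 + fixed 28 = 68
{F1, F2, F3, F4, F5}: Ashby→F2 4, Milton→F5 7, Vance→F3 2, Joliet→F4 2, Dover→F5 4, Tring→F1 6, Norris→F3 3. Service 28; fixed 70; total 98.
No other subset beats 61.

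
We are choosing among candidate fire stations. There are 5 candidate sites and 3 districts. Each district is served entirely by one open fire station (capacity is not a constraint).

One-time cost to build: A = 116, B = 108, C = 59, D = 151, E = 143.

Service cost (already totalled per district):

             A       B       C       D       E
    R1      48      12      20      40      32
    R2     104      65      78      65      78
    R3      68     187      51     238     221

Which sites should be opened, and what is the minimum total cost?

Open C only; minimum total cost 208.

For any fixed open set, each district goes to its cheapest open site; total = fixed + service.
{C}: R1→C 20, R2→C 78, R3→C 51. Service 149; fixed 59; total 208.
{B, C}: R1→B 12, R2→B 65, R3→C 51. Service 128; fixed 167; total 295.
{A, C}: service 149 + fixed 175 = 324
{A, B, C, D, E}: service 128 + fixed 577 = 705
No other subset beats 208.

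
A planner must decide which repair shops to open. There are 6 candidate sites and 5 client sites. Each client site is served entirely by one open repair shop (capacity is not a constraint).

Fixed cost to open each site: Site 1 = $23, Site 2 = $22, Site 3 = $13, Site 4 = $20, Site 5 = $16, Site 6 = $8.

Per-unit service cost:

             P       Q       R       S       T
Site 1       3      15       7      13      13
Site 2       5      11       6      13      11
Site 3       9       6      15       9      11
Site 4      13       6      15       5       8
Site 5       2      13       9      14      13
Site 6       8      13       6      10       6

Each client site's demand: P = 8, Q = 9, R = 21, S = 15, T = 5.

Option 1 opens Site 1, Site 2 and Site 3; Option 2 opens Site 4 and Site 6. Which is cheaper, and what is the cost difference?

Option 2 is cheaper by 75.

Option 1: {Site 1, Site 2, Site 3}: P→Site 1 3·8=24, Q→Site 3 6·9=54, R→Site 2 6·21=126, S→Site 3 9·15=135, T→Site 2 11·5=55. Service 394; fixed 58; total 452.
Option 2: {Site 4, Site 6}: P→Site 6 8·8=64, Q→Site 4 6·9=54, R→Site 6 6·21=126, S→Site 4 5·15=75, T→Site 6 6·5=30. Service 349; fixed 28; total 377.
Difference: |452 − 377| = 75.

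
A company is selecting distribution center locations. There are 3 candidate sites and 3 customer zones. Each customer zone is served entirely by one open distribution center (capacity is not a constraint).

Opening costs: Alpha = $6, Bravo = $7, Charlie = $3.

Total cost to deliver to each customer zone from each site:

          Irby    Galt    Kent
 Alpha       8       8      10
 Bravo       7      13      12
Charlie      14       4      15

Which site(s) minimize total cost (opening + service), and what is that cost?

Open Alpha and Charlie; minimum total cost 31.

For any fixed open set, each customer zone goes to its cheapest open site; total = fixed + service.
{Alpha, Charlie}: Irby→Alpha 8, Galt→Charlie 4, Kent→Alpha 10. Service 22; fixed 9; total 31.
{Alpha}: service 26 + fixed 6 = 32
{Bravo, Charlie}: Irby→Bravo 7, Galt→Charlie 4, Kent→Bravo 12. Service 23; fixed 10; total 33.
{Alpha, Bravo, Charlie}: service 21 + fixed 16 = 37
No other subset beats 31.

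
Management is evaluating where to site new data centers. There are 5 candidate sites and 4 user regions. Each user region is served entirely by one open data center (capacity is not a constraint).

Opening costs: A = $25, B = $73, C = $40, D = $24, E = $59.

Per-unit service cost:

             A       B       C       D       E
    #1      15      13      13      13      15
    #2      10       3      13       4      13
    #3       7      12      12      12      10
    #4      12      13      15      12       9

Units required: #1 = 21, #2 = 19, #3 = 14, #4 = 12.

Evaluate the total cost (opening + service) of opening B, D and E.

Total cost: 734

Each user region is assigned to its cheapest site among the open ones.
{B, D, E}: #1→B 13·21=273, #2→B 3·19=57, #3→E 10·14=140, #4→E 9·12=108. Service 578; fixed 156; total 734.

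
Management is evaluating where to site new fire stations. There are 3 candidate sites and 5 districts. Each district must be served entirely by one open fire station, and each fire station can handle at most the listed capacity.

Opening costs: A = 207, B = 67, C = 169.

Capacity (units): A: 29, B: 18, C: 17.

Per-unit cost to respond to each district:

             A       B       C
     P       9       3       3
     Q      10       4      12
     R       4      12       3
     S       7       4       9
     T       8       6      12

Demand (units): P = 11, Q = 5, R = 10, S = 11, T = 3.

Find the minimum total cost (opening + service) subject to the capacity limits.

Open {A, B}: P→B 3·11=33, Q→B 4·5=20, R→A 4·10=40, S→A 7·11=77, T→A 8·3=24.
Loads: A carries 24/29, B carries 16/18. Service 194; fixed 274; total 468.
Next best feasible plan costs 492.

Minimum total cost: 468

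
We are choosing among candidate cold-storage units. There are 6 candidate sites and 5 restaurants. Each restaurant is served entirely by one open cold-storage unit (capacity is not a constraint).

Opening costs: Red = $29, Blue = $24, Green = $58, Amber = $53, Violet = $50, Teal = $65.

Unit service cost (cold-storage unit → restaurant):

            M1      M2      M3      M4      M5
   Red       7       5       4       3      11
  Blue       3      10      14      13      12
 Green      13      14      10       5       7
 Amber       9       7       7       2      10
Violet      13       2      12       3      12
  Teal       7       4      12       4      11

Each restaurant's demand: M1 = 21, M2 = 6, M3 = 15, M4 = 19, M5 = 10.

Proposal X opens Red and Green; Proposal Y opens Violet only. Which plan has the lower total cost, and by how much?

Proposal X: {Red, Green}: M1→Red 7·21=147, M2→Red 5·6=30, M3→Red 4·15=60, M4→Red 3·19=57, M5→Green 7·10=70. Service 364; fixed 87; total 451.
Proposal Y: {Violet}: M1→Violet 13·21=273, M2→Violet 2·6=12, M3→Violet 12·15=180, M4→Violet 3·19=57, M5→Violet 12·10=120. Service 642; fixed 50; total 692.
Difference: |451 − 692| = 241.

Proposal X is cheaper by 241.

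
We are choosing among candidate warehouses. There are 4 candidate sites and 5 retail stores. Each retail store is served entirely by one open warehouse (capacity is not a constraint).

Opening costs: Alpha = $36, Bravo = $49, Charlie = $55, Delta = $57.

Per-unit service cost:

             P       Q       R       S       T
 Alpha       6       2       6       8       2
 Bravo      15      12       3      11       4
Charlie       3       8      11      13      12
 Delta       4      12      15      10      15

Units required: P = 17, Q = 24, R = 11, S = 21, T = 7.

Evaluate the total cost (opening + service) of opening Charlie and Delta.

Total cost: 770

Each retail store is assigned to its cheapest site among the open ones.
{Charlie, Delta}: P→Charlie 3·17=51, Q→Charlie 8·24=192, R→Charlie 11·11=121, S→Delta 10·21=210, T→Charlie 12·7=84. Service 658; fixed 112; total 770.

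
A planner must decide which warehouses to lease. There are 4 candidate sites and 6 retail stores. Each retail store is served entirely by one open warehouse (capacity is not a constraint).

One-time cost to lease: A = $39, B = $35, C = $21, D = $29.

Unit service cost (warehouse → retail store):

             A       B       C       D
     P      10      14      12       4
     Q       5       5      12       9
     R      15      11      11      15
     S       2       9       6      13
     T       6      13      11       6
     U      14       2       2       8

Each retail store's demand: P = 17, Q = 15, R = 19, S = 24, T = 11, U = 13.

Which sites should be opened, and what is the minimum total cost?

For any fixed open set, each retail store goes to its cheapest open site; total = fixed + service.
{A, C, D}: P→D 4·17=68, Q→A 5·15=75, R→C 11·19=209, S→A 2·24=48, T→A 6·11=66, U→C 2·13=26. Service 492; fixed 89; total 581.
{A, B, D}: P→D 4·17=68, Q→A 5·15=75, R→B 11·19=209, S→A 2·24=48, T→A 6·11=66, U→B 2·13=26. Service 492; fixed 103; total 595.
{A, B, C, D}: P→D 4·17=68, Q→A 5·15=75, R→B 11·19=209, S→A 2·24=48, T→A 6·11=66, U→B 2·13=26. Service 492; fixed 124; total 616.
{C}: service 884 + fixed 21 = 905
No other subset beats 581.

Open A, C and D; minimum total cost 581.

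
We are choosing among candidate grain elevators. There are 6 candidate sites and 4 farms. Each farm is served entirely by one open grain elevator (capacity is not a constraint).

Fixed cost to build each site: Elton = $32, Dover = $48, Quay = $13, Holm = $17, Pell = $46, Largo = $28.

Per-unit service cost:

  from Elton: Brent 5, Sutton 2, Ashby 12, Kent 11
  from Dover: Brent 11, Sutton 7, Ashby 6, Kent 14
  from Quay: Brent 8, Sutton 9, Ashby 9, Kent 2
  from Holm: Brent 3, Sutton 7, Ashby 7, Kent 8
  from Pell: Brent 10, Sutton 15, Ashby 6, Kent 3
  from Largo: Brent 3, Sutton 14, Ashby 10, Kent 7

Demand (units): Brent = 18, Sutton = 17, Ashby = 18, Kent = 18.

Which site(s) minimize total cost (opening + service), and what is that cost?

For any fixed open set, each farm goes to its cheapest open site; total = fixed + service.
{Elton, Quay, Holm}: Brent→Holm 3·18=54, Sutton→Elton 2·17=34, Ashby→Holm 7·18=126, Kent→Quay 2·18=36. Service 250; fixed 62; total 312.
{Elton, Quay, Holm, Pell}: Brent→Holm 3·18=54, Sutton→Elton 2·17=34, Ashby→Pell 6·18=108, Kent→Quay 2·18=36. Service 232; fixed 108; total 340.
{Elton, Quay, Holm, Largo}: service 250 + fixed 90 = 340
{Elton, Dover, Quay, Holm, Pell, Largo}: service 232 + fixed 184 = 416
No other subset beats 312.

Open Elton, Quay and Holm; minimum total cost 312.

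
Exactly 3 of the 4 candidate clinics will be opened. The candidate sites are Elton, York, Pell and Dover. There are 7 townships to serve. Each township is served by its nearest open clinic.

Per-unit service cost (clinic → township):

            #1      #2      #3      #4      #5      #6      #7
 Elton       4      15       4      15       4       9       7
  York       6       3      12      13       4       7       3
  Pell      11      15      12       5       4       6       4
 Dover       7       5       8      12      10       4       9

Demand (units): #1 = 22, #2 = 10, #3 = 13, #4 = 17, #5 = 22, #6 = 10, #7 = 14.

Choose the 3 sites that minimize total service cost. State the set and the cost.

Choose Elton, York and Pell; total service cost 445.

With exactly 3 open, each township uses its cheapest among the chosen.
{Elton, York, Pell}: #1→Elton 4·22=88, #2→York 3·10=30, #3→Elton 4·13=52, #4→Pell 5·17=85, #5→Elton 4·22=88, #6→Pell 6·10=60, #7→York 3·14=42. Service cost 445.
{Elton, Pell, Dover}: service cost 459
{York, Pell, Dover}: service cost 521
Among all 4 size-3 choices, {Elton, York, Pell} is lowest.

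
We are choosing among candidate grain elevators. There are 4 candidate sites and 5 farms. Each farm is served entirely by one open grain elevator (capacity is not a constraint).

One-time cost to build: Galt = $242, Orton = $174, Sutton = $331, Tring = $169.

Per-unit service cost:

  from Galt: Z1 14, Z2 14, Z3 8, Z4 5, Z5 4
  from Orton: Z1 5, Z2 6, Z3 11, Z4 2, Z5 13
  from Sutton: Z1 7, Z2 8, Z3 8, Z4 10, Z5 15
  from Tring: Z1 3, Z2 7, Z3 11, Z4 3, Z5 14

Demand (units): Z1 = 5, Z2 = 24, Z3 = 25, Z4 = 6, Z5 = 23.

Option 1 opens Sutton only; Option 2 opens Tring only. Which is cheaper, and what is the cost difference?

Option 2 is cheaper by 196.

Option 1: {Sutton}: Z1→Sutton 7·5=35, Z2→Sutton 8·24=192, Z3→Sutton 8·25=200, Z4→Sutton 10·6=60, Z5→Sutton 15·23=345. Service 832; fixed 331; total 1163.
Option 2: {Tring}: Z1→Tring 3·5=15, Z2→Tring 7·24=168, Z3→Tring 11·25=275, Z4→Tring 3·6=18, Z5→Tring 14·23=322. Service 798; fixed 169; total 967.
Difference: |1163 − 967| = 196.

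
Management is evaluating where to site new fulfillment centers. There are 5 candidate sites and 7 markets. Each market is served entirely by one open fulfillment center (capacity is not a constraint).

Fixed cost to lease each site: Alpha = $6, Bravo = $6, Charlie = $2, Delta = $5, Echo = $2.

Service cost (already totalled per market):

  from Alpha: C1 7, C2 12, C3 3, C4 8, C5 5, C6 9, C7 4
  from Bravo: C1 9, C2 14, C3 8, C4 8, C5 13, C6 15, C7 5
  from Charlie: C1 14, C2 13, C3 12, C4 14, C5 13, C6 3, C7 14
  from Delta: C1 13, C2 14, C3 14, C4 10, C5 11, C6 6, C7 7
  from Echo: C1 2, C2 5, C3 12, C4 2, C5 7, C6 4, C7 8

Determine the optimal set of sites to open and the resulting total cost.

For any fixed open set, each market goes to its cheapest open site; total = fixed + service.
{Alpha, Echo}: C1→Echo 2, C2→Echo 5, C3→Alpha 3, C4→Echo 2, C5→Alpha 5, C6→Echo 4, C7→Alpha 4. Service 25; fixed 8; total 33.
{Alpha, Charlie, Echo}: service 24 + fixed 10 = 34
{Alpha, Delta, Echo}: service 25 + fixed 13 = 38
{Alpha, Bravo, Charlie, Delta, Echo}: service 24 + fixed 21 = 45
No other subset beats 33.

Open Alpha and Echo; minimum total cost 33.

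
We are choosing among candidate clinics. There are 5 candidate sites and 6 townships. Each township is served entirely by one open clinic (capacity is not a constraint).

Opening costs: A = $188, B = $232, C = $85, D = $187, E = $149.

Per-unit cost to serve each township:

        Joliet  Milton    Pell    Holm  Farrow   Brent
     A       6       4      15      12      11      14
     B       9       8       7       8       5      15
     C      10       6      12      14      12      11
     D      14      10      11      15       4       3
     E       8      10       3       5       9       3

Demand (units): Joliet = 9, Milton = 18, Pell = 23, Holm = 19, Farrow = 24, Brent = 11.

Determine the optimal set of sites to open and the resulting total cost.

Open E only; minimum total cost 814.

For any fixed open set, each township goes to its cheapest open site; total = fixed + service.
{E}: Joliet→E 8·9=72, Milton→E 10·18=180, Pell→E 3·23=69, Holm→E 5·19=95, Farrow→E 9·24=216, Brent→E 3·11=33. Service 665; fixed 149; total 814.
{C, E}: Joliet→E 8·9=72, Milton→C 6·18=108, Pell→E 3·23=69, Holm→E 5·19=95, Farrow→E 9·24=216, Brent→E 3·11=33. Service 593; fixed 234; total 827.
{A, E}: Joliet→A 6·9=54, Milton→A 4·18=72, Pell→E 3·23=69, Holm→E 5·19=95, Farrow→E 9·24=216, Brent→E 3·11=33. Service 539; fixed 337; total 876.
{A, B, C, D, E}: Joliet→A 6·9=54, Milton→A 4·18=72, Pell→E 3·23=69, Holm→E 5·19=95, Farrow→D 4·24=96, Brent→D 3·11=33. Service 419; fixed 841; total 1260.
No other subset beats 814.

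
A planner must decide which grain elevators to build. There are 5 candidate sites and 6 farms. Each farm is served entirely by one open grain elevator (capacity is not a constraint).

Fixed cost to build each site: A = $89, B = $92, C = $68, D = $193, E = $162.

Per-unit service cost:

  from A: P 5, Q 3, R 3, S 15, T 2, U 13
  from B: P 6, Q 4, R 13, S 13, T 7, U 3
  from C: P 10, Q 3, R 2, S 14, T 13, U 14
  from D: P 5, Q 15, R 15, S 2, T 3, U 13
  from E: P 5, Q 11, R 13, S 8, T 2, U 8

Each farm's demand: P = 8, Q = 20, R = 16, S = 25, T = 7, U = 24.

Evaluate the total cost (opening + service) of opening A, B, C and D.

Each farm is assigned to its cheapest site among the open ones.
{A, B, C, D}: P→A 5·8=40, Q→A 3·20=60, R→C 2·16=32, S→D 2·25=50, T→A 2·7=14, U→B 3·24=72. Service 268; fixed 442; total 710.

Total cost: 710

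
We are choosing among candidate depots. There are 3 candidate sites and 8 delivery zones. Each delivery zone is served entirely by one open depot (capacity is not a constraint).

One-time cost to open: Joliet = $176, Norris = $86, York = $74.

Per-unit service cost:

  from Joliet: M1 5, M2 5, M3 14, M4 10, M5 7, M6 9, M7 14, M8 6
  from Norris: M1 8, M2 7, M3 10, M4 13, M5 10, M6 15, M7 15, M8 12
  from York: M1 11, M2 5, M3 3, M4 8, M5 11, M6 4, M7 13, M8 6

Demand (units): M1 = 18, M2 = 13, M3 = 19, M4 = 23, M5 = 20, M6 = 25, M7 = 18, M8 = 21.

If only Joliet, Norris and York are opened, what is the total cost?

Each delivery zone is assigned to its cheapest site among the open ones.
{Joliet, Norris, York}: M1→Joliet 5·18=90, M2→Joliet 5·13=65, M3→York 3·19=57, M4→York 8·23=184, M5→Joliet 7·20=140, M6→York 4·25=100, M7→York 13·18=234, M8→Joliet 6·21=126. Service 996; fixed 336; total 1332.

Total cost: 1332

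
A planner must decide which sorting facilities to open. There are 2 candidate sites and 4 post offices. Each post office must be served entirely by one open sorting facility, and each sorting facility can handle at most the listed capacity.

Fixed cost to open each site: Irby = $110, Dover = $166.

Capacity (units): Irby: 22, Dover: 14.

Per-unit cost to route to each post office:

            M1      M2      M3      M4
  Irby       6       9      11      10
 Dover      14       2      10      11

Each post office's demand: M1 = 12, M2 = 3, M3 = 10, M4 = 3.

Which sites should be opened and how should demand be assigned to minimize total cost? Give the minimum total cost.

Minimum total cost: 484

Open {Irby, Dover}: M1→Irby 6·12=72, M2→Dover 2·3=6, M3→Dover 10·10=100, M4→Irby 10·3=30.
Loads: Irby carries 15/22, Dover carries 13/14. Service 208; fixed 276; total 484.
Next best feasible plan costs 497.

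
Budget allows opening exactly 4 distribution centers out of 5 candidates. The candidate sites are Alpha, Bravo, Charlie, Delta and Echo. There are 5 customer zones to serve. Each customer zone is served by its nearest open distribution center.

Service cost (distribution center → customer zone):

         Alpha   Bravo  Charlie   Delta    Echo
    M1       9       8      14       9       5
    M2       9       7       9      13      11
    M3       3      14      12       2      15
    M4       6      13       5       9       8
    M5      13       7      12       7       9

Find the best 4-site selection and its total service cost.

Choose Bravo, Charlie, Delta and Echo; total service cost 26.

With exactly 4 open, each customer zone uses its cheapest among the chosen.
{Bravo, Charlie, Delta, Echo}: M1→Echo 5, M2→Bravo 7, M3→Delta 2, M4→Charlie 5, M5→Bravo 7. Service cost 26.
{Alpha, Bravo, Charlie, Echo}: service cost 27
{Alpha, Bravo, Delta, Echo}: service cost 27
Among all 5 size-4 choices, {Bravo, Charlie, Delta, Echo} is lowest.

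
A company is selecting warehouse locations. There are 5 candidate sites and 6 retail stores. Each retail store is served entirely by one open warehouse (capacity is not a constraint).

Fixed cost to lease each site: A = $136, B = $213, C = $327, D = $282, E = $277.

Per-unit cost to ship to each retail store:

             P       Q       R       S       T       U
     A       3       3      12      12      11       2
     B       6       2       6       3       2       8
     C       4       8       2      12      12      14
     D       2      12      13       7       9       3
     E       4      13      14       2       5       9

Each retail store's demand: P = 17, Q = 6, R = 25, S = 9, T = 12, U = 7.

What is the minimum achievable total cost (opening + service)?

For any fixed open set, each retail store goes to its cheapest open site; total = fixed + service.
{B}: P→B 6·17=102, Q→B 2·6=12, R→B 6·25=150, S→B 3·9=27, T→B 2·12=24, U→B 8·7=56. Service 371; fixed 213; total 584.
{A, B}: P→A 3·17=51, Q→B 2·6=12, R→B 6·25=150, S→B 3·9=27, T→B 2·12=24, U→A 2·7=14. Service 278; fixed 349; total 627.
{A}: service 623 + fixed 136 = 759
{A, B, C, D, E}: P→D 2·17=34, Q→B 2·6=12, R→C 2·25=50, S→E 2·9=18, T→B 2·12=24, U→A 2·7=14. Service 152; fixed 1235; total 1387.
No other subset beats 584.

Minimum total cost: 584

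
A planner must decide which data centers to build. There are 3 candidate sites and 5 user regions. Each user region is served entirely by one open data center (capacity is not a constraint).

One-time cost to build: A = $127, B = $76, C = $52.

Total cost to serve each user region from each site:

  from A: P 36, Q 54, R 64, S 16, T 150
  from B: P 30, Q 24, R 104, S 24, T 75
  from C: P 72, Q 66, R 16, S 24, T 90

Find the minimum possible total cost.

Minimum total cost: 297

For any fixed open set, each user region goes to its cheapest open site; total = fixed + service.
{B, C}: P→B 30, Q→B 24, R→C 16, S→B 24, T→B 75. Service 169; fixed 128; total 297.
{C}: service 268 + fixed 52 = 320
{B}: P→B 30, Q→B 24, R→B 104, S→B 24, T→B 75. Service 257; fixed 76; total 333.
{A, B, C}: service 161 + fixed 255 = 416
No other subset beats 297.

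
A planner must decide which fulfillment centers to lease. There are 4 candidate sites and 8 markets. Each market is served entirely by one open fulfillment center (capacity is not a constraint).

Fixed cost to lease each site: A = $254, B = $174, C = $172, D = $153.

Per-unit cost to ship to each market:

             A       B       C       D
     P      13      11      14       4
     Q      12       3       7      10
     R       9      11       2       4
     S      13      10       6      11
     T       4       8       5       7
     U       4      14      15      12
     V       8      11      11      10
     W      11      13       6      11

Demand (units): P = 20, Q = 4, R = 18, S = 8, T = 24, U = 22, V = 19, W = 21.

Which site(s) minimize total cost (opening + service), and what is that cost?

For any fixed open set, each market goes to its cheapest open site; total = fixed + service.
{C, D}: P→D 4·20=80, Q→C 7·4=28, R→C 2·18=36, S→C 6·8=48, T→C 5·24=120, U→D 12·22=264, V→D 10·19=190, W→C 6·21=126. Service 892; fixed 325; total 1217.
{A, C, D}: service 654 + fixed 579 = 1233
{A, D}: service 847 + fixed 407 = 1254
{A, B, C, D}: P→D 4·20=80, Q→B 3·4=12, R→C 2·18=36, S→C 6·8=48, T→A 4·24=96, U→A 4·22=88, V→A 8·19=152, W→C 6·21=126. Service 638; fixed 753; total 1391.
(All 15 nonempty subsets were checked; C and D is lowest.)

Open C and D; minimum total cost 1217.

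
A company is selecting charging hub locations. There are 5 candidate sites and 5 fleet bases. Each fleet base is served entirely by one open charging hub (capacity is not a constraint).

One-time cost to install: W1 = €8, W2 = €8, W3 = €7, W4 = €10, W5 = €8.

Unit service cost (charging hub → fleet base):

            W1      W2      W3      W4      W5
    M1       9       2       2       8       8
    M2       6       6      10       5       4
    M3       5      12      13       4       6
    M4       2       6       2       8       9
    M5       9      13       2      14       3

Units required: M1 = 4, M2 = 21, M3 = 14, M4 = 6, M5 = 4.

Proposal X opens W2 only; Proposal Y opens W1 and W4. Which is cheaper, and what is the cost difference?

Proposal X: {W2}: M1→W2 2·4=8, M2→W2 6·21=126, M3→W2 12·14=168, M4→W2 6·6=36, M5→W2 13·4=52. Service 390; fixed 8; total 398.
Proposal Y: {W1, W4}: M1→W4 8·4=32, M2→W4 5·21=105, M3→W4 4·14=56, M4→W1 2·6=12, M5→W1 9·4=36. Service 241; fixed 18; total 259.
Difference: |398 − 259| = 139.

Proposal Y is cheaper by 139.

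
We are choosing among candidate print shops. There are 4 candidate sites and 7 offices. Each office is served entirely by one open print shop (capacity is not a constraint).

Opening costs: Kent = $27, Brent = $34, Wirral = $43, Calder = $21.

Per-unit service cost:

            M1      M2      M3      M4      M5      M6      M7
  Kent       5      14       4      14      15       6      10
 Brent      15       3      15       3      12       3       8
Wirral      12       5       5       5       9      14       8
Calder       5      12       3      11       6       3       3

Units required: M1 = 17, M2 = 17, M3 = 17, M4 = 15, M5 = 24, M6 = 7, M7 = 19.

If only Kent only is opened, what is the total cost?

Each office is assigned to its cheapest site among the open ones.
{Kent}: M1→Kent 5·17=85, M2→Kent 14·17=238, M3→Kent 4·17=68, M4→Kent 14·15=210, M5→Kent 15·24=360, M6→Kent 6·7=42, M7→Kent 10·19=190. Service 1193; fixed 27; total 1220.

Total cost: 1220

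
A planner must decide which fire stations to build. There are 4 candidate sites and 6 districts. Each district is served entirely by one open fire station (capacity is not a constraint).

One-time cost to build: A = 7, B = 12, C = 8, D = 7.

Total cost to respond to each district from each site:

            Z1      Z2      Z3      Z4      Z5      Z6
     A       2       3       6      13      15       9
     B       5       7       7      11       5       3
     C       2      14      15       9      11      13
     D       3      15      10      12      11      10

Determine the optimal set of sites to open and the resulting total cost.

Open A and B; minimum total cost 49.

For any fixed open set, each district goes to its cheapest open site; total = fixed + service.
{A, B}: Z1→A 2, Z2→A 3, Z3→A 6, Z4→B 11, Z5→B 5, Z6→B 3. Service 30; fixed 19; total 49.
{B}: Z1→B 5, Z2→B 7, Z3→B 7, Z4→B 11, Z5→B 5, Z6→B 3. Service 38; fixed 12; total 50.
{B, C}: service 33 + fixed 20 = 53
{A, B, C, D}: service 28 + fixed 34 = 62
No other subset beats 49.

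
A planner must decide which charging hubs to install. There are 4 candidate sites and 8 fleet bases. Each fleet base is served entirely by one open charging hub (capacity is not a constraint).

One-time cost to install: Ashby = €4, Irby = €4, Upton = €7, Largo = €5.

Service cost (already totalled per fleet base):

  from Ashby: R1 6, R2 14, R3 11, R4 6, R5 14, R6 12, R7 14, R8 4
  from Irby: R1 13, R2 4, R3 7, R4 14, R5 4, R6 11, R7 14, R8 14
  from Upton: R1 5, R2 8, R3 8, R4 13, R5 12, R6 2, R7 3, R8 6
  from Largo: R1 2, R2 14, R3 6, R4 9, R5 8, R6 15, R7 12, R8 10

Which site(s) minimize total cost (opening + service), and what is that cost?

Open Ashby, Irby and Upton; minimum total cost 50.

For any fixed open set, each fleet base goes to its cheapest open site; total = fixed + service.
{Ashby, Irby, Upton}: R1→Upton 5, R2→Irby 4, R3→Irby 7, R4→Ashby 6, R5→Irby 4, R6→Upton 2, R7→Upton 3, R8→Ashby 4. Service 35; fixed 15; total 50.
{Ashby, Irby, Upton, Largo}: service 31 + fixed 20 = 51
{Irby, Upton, Largo}: service 36 + fixed 16 = 52
{Ashby}: R1→Ashby 6, R2→Ashby 14, R3→Ashby 11, R4→Ashby 6, R5→Ashby 14, R6→Ashby 12, R7→Ashby 14, R8→Ashby 4. Service 81; fixed 4; total 85.
(All 15 nonempty subsets were checked; Ashby, Irby and Upton is lowest.)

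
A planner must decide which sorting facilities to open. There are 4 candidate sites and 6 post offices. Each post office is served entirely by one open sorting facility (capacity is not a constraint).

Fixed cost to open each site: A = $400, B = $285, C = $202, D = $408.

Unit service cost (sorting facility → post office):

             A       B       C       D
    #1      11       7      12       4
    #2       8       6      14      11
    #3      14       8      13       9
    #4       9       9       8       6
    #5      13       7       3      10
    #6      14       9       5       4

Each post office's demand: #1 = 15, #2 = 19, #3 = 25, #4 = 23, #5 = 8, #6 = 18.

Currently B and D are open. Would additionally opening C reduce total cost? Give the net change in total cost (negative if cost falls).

No — net change +170 (cost rises by 170).

Current service cost with {B, D}: 640.
Adding C: each post office re-picks its cheapest; new service cost 608, saving 32.
Extra fixed cost: 202. Net change = 202 − 32 = 170.
(Totals: 1333 → 1503.)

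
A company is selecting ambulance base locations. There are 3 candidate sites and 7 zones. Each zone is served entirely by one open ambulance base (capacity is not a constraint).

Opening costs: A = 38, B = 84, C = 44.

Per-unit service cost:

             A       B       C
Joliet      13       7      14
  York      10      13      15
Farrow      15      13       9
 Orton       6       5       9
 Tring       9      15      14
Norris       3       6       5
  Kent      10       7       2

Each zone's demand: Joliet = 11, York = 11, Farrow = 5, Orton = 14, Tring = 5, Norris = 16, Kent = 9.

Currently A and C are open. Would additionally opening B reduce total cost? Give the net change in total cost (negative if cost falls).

No — net change +4 (cost rises by 4).

Current service cost with {A, C}: 493.
Adding B: each zone re-picks its cheapest; new service cost 413, saving 80.
Extra fixed cost: 84. Net change = 84 − 80 = 4.
(Totals: 575 → 579.)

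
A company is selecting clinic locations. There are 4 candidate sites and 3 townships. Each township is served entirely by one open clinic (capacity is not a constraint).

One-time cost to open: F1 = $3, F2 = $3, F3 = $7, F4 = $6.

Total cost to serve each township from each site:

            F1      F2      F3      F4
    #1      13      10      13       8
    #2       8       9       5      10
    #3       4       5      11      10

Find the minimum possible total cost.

For any fixed open set, each township goes to its cheapest open site; total = fixed + service.
{F2}: #1→F2 10, #2→F2 9, #3→F2 5. Service 24; fixed 3; total 27.
{F1}: #1→F1 13, #2→F1 8, #3→F1 4. Service 25; fixed 3; total 28.
{F1, F2}: service 22 + fixed 6 = 28
{F1, F2, F3, F4}: #1→F4 8, #2→F3 5, #3→F1 4. Service 17; fixed 19; total 36.
No other subset beats 27.

Minimum total cost: 27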